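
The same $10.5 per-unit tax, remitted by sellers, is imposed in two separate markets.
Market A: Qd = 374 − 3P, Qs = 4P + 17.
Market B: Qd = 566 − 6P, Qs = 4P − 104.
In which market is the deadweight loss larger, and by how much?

Market A: pre-tax P* = $51, Q* = 221; post-tax Q = 203; deadweight loss = $94.5.
Market B: pre-tax P* = $67, Q* = 164; post-tax Q = 138.8; deadweight loss = $132.3.
Difference: $94.5 vs $132.3 → market B is larger by $37.8.

Market B, by $37.8.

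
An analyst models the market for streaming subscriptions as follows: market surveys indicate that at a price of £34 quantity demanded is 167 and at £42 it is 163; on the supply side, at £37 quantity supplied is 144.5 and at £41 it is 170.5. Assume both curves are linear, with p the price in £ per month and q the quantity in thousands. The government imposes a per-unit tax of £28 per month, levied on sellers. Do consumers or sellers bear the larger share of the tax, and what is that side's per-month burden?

Consumers bear the larger share: £26 per month.

Demand slope: (163 − 167)/(42 − 34) = -0.5, so qd = 184 − 0.5p.
Supply slope: (170.5 − 144.5)/(41 − 37) = 6.5, so qs = 6.5p − 96.
Before the tax: set 184 − 0.5p = 6.5p − 96 → p* = £40, q* = 164.
With the tax collected from sellers, supply shifts: qs = 6.5(p − 28) − 96.
New equilibrium: consumers pay £66, sellers receive £38, q = 151. (Wedge: pb − ps = 28.)
Per-month burden: consumers £26, sellers £2.
Consumers take the larger share because demand is less price-elastic here (demand slope 0.5 vs supply slope 6.5).
The less price-elastic side of the market bears the larger share of a per-unit tax.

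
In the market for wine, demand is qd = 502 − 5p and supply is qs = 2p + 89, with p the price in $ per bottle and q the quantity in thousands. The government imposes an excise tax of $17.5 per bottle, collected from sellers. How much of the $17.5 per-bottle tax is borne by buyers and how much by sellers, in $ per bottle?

Without the tax, 502 − 5p = 2p + 89 gives 7p = 413, so p* = $59 and q* = 207.
With the tax collected from sellers, supply shifts: qs = 2(p − 17.5) + 89.
New equilibrium: buyers pay $64, sellers receive $46.5, q = 182. (Wedge: pb − ps = 17.5.)
Burden on buyers: $5; on sellers: $12.5. (They sum to $17.5.)
The less price-elastic side of the market bears the larger share of a per-unit tax.

Buyers bear $5 per bottle; sellers bear $12.5 per bottle.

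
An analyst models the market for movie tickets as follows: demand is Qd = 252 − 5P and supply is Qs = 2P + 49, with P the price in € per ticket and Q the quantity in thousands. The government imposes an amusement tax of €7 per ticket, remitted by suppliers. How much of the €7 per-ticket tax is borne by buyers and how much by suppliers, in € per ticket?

Without the tax, 252 − 5P = 2P + 49 gives 7P = 203, so P* = €29 and Q* = 107.
With the tax collected from suppliers, supply shifts: Qs = 2(P − 7) + 49.
New equilibrium: buyers pay €31, suppliers receive €24, Q = 97. (Wedge: Pb − Ps = 7.)
Burden on buyers: €2; on suppliers: €5. (They sum to €7.)
The less price-elastic side of the market bears the larger share of a per-unit tax.

Buyers bear €2 per ticket; suppliers bear €5 per ticket.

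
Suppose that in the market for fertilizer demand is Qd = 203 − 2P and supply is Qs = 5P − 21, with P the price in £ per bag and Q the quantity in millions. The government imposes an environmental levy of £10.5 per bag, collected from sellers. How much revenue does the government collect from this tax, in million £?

Tax revenue = £1302 million.

Without the tax, 203 − 2P = 5P − 21 gives 7P = 224, so P* = £32 and Q* = 139.
With the tax collected from sellers, supply shifts: Qs = 5(P − 10.5) − 21.
New equilibrium: buyers pay £39.5, sellers receive £29, Q = 124. (Wedge: Pb − Ps = 10.5.)
Revenue = t · Q = 10.5 · 124 = £1302.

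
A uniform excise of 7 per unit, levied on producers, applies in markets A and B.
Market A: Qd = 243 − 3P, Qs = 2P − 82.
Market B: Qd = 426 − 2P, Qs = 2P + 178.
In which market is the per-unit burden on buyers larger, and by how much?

Market B, by 0.7.

Market A: pre-tax P* = 65, Q* = 48; post-tax Q = 39.6; per-unit burden on buyers = 2.8.
Market B: pre-tax P* = 62, Q* = 302; post-tax Q = 295; per-unit burden on buyers = 3.5.
Difference: 2.8 vs 3.5 → market B is larger by 0.7.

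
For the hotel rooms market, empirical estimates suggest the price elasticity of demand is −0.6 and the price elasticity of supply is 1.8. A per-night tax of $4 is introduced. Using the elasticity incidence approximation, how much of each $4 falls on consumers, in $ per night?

Consumers bear ≈ $3 per night.

Incidence ratio: consumers' share ≈ εs / (εs + |εd|) = 1.8 / (1.8 + 0.6) = 0.75.
So consumers bear ≈ 0.75 × $4 = $3; producers bear $1.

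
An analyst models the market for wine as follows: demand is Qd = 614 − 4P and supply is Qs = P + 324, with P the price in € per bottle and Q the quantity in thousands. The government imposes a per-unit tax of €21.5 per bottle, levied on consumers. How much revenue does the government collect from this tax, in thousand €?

Without the tax, 614 − 4P = P + 324 gives 5P = 290, so P* = €58 and Q* = 382.
With the tax collected from consumers, demand (in seller-price terms) shifts: Qd = 614 − 4(P + 21.5).
Solving gives Q = 364.8 with consumers paying €62.3 and sellers receiving €40.8 (the €21.5 wedge).
Revenue = t · Q = 21.5 · 364.8 = €7843.2.

Tax revenue = €7843.2 thousand.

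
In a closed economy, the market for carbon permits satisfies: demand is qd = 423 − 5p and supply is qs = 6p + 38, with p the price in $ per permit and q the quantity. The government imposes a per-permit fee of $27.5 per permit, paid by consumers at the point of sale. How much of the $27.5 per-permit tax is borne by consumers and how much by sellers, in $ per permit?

Before the tax: set 423 − 5p = 6p + 38 → p* = $35, q* = 248.
With the tax collected from consumers, demand (in seller-price terms) shifts: qd = 423 − 5(p + 27.5).
New equilibrium: consumers pay $50, sellers receive $22.5, q = 173. (Wedge: pb − ps = 27.5.)
Burden on consumers: $15; on sellers: $12.5. (They sum to $27.5.)
The less price-elastic side of the market bears the larger share of a per-unit tax.

Consumers bear $15 per permit; sellers bear $12.5 per permit.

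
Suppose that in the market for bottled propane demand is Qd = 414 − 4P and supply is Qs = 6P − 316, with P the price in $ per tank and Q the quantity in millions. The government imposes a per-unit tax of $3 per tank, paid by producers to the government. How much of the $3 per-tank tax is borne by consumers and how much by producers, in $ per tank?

Consumers bear $1.8 per tank; producers bear $1.2 per tank.

Without the tax, 414 − 4P = 6P − 316 gives 10P = 730, so P* = $73 and Q* = 122.
With the tax collected from producers, supply shifts: Qs = 6(P − 3) − 316.
Solving gives Q = 114.8 with consumers paying $74.8 and producers receiving $71.8 (the $3 wedge).
Burden on consumers: $1.8; on producers: $1.2. (They sum to $3.)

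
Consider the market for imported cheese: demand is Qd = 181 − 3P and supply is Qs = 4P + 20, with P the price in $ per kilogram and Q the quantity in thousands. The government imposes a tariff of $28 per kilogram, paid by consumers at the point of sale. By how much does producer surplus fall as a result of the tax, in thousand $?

Producer surplus falls by $1056 thousand.

Before the tax: set 181 − 3P = 4P + 20 → P* = $23, Q* = 112.
With the tax collected from consumers, demand (in seller-price terms) shifts: Qd = 181 − 3(P + 28).
Solving gives Q = 64 with consumers paying $39 and suppliers receiving $11 (the $28 wedge).
ΔPS is the trapezoid between Q = 64 and Q = 112 of height $12: ½ · (112 + 64) · 12 = $1056.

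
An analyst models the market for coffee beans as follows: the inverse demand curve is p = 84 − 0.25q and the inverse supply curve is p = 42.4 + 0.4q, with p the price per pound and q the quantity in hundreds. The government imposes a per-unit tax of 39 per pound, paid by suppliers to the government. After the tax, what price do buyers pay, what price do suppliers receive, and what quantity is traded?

Inverting to q(p) form: qd = 336 − 4p; qs = 2.5p − 106.
Without the tax, 336 − 4p = 2.5p − 106 gives 6.5p = 442, so p* = 68 and q* = 64.
With the tax collected from suppliers, supply shifts: qs = 2.5(p − 39) − 106.
Solving gives q = 4 with buyers paying 83 and suppliers receiving 44 (the 39 wedge).
The less price-elastic side of the market bears the larger share of a per-unit tax.

Buyers pay 83; suppliers receive 44; quantity = 4.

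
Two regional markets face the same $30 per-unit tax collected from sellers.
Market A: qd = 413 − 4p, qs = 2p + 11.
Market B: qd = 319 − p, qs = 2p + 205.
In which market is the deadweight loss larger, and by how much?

Market A: pre-tax p* = $67, q* = 145; post-tax q = 105; deadweight loss = $600.
Market B: pre-tax p* = $38, q* = 281; post-tax q = 261; deadweight loss = $300.
Difference: $600 vs $300 → market A is larger by $300.

Market A, by $300.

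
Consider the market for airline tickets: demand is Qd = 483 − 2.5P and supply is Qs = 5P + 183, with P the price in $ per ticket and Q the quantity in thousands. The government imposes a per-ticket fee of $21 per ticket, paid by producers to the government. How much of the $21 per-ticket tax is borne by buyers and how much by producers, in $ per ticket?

Before the tax: set 483 − 2.5P = 5P + 183 → P* = $40, Q* = 383.
With the tax collected from producers, supply shifts: Qs = 5(P − 21) + 183.
New equilibrium: buyers pay $54, producers receive $33, Q = 348. (Wedge: Pb − Ps = 21.)
Burden on buyers: $14; on producers: $7. (They sum to $21.)
The less price-elastic side of the market bears the larger share of a per-unit tax.

Buyers bear $14 per ticket; producers bear $7 per ticket.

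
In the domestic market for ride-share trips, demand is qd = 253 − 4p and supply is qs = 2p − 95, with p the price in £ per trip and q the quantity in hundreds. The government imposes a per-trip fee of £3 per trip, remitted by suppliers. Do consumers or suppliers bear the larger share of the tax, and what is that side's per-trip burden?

Before the tax: set 253 − 4p = 2p − 95 → p* = £58, q* = 21.
With the tax collected from suppliers, supply shifts: qs = 2(p − 3) − 95.
Solving gives q = 17 with consumers paying £59 and suppliers receiving £56 (the £3 wedge).
Per-trip burden: consumers £1, suppliers £2.
Suppliers take the larger share because supply is less price-elastic here (demand slope 4 vs supply slope 2).
The less price-elastic side of the market bears the larger share of a per-unit tax.

Suppliers bear the larger share: £2 per trip.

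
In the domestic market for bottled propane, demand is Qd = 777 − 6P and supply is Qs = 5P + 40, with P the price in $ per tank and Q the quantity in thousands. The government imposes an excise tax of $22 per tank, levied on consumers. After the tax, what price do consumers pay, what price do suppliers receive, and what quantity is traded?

Without the tax, 777 − 6P = 5P + 40 gives 11P = 737, so P* = $67 and Q* = 375.
With the tax collected from consumers, demand (in seller-price terms) shifts: Qd = 777 − 6(P + 22).
New equilibrium: consumers pay $77, suppliers receive $55, Q = 315. (Wedge: Pb − Ps = 22.)
The less price-elastic side of the market bears the larger share of a per-unit tax.

Consumers pay $77; suppliers receive $55; quantity = 315.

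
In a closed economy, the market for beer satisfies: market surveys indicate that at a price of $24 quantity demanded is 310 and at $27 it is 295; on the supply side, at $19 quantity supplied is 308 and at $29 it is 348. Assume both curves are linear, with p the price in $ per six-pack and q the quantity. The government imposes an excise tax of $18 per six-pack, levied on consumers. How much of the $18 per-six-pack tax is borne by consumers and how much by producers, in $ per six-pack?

Consumers bear $8 per six-pack; producers bear $10 per six-pack.

Demand slope: (295 − 310)/(27 − 24) = -5, so qd = 430 − 5p.
Supply slope: (348 − 308)/(29 − 19) = 4, so qs = 4p + 232.
Before the tax: set 430 − 5p = 4p + 232 → p* = $22, q* = 320.
With the tax collected from consumers, demand (in seller-price terms) shifts: qd = 430 − 5(p + 18).
New equilibrium: consumers pay $30, producers receive $12, q = 280. (Wedge: pb − ps = 18.)
Burden on consumers: $8; on producers: $10. (They sum to $18.)
The less price-elastic side of the market bears the larger share of a per-unit tax.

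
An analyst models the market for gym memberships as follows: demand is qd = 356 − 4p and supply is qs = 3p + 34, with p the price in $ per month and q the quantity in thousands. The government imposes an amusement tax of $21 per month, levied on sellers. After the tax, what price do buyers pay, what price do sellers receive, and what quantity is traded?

Buyers pay $55; sellers receive $34; quantity = 136.

Before the tax: set 356 − 4p = 3p + 34 → p* = $46, q* = 172.
With the tax collected from sellers, supply shifts: qs = 3(p − 21) + 34.
Solving gives q = 136 with buyers paying $55 and sellers receiving $34 (the $21 wedge).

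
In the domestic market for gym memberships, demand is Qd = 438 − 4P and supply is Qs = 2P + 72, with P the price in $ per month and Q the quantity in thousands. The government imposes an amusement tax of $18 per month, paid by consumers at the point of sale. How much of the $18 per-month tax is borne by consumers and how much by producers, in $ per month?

Consumers bear $6 per month; producers bear $12 per month.

Without the tax, 438 − 4P = 2P + 72 gives 6P = 366, so P* = $61 and Q* = 194.
With the tax collected from consumers, demand (in seller-price terms) shifts: Qd = 438 − 4(P + 18).
Solving gives Q = 170 with consumers paying $67 and producers receiving $49 (the $18 wedge).
Burden on consumers: $6; on producers: $12. (They sum to $18.)
The less price-elastic side of the market bears the larger share of a per-unit tax.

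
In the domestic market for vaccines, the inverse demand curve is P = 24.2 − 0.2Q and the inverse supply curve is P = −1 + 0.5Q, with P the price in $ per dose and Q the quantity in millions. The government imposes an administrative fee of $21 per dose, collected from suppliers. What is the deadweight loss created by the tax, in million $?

Inverting to Q(P) form: Qd = 121 − 5P; Qs = 2P + 2.
Without the tax, 121 − 5P = 2P + 2 gives 7P = 119, so P* = $17 and Q* = 36.
With the tax collected from suppliers, supply shifts: Qs = 2(P − 21) + 2.
Solving gives Q = 6 with buyers paying $23 and suppliers receiving $2 (the $21 wedge).
Quantity falls by |ΔQ| = |36 − 6| = 30.
DWL = ½ · t · |ΔQ| = ½ · 21 · 30 = $315.

Deadweight loss = $315 million.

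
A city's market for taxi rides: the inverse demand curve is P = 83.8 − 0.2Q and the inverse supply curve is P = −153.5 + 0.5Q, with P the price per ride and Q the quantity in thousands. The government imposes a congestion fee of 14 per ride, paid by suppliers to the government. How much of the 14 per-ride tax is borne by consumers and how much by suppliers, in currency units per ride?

Consumers bear 4 per ride; suppliers bear 10 per ride.

Inverting to Q(P) form: Qd = 419 − 5P; Qs = 2P + 307.
Without the tax, 419 − 5P = 2P + 307 gives 7P = 112, so P* = 16 and Q* = 339.
With the tax collected from suppliers, supply shifts: Qs = 2(P − 14) + 307.
Solving gives Q = 319 with consumers paying 20 and suppliers receiving 6 (the 14 wedge).
Burden on consumers: 4; on suppliers: 10. (They sum to 14.)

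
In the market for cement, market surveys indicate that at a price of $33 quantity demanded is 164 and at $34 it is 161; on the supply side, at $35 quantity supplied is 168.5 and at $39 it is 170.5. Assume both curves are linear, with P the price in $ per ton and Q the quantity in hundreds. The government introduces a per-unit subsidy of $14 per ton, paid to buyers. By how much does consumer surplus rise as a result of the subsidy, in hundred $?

Consumer surplus rises by $340 hundred.

Demand slope: (161 − 164)/(34 − 33) = -3, so Qd = 263 − 3P.
Supply slope: (170.5 − 168.5)/(39 − 35) = 0.5, so Qs = 0.5P + 151.
Before the subsidy: set 263 − 3P = 0.5P + 151 → P* = $32, Q* = 167.
With a per-unit subsidy paid to buyers, each effectively pays P − 14, so demand becomes Qd = 263 − 3(P − 14).
New equilibrium: buyers pay $30, sellers receive $44, Q = 173. (Wedge: Pb − Ps = −14.)
ΔCS is the trapezoid between Q = 173 and Q = 167 of height $2: ½ · (167 + 173) · 2 = $340.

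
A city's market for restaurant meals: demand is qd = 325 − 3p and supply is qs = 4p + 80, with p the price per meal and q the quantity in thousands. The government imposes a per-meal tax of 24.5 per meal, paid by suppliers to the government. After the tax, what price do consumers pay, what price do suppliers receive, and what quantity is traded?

Consumers pay 49; suppliers receive 24.5; quantity = 178.

Without the tax, 325 − 3p = 4p + 80 gives 7p = 245, so p* = 35 and q* = 220.
With the tax collected from suppliers, supply shifts: qs = 4(p − 24.5) + 80.
New equilibrium: consumers pay 49, suppliers receive 24.5, q = 178. (Wedge: pb − ps = 24.5.)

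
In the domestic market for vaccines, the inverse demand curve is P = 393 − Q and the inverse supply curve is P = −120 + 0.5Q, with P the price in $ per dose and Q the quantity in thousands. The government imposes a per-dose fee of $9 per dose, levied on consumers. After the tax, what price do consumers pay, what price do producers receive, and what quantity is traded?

Rewrite in direct form: Qd = 393 − P and Qs = 2P + 240.
Before the tax: set 393 − P = 2P + 240 → P* = $51, Q* = 342.
With the tax collected from consumers, demand (in seller-price terms) shifts: Qd = 393 − (P + 9).
Solving gives Q = 336 with consumers paying $57 and producers receiving $48 (the $9 wedge).
The less price-elastic side of the market bears the larger share of a per-unit tax.

Consumers pay $57; producers receive $48; quantity = 336.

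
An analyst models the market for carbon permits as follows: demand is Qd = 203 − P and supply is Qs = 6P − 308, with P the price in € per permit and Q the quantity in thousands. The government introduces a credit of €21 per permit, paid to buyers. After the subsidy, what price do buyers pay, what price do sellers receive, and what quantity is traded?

Without the subsidy, 203 − P = 6P − 308 gives 7P = 511, so P* = €73 and Q* = 130.
With a per-unit subsidy paid to buyers, each effectively pays P − 21, so demand becomes Qd = 203 − (P − 21).
New equilibrium: buyers pay €55, sellers receive €76, Q = 148. (Wedge: Pb − Ps = −21.)

Buyers pay €55; sellers receive €76; quantity = 148.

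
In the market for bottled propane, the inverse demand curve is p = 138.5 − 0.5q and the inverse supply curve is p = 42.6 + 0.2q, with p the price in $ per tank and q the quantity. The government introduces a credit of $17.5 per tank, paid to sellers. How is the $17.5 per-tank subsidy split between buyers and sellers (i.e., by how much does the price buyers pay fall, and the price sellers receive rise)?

Buyers gain $12.5 per tank; sellers gain $5 per tank.

Inverting to q(p) form: qd = 277 − 2p; qs = 5p − 213.
Without the subsidy, 277 − 2p = 5p − 213 gives 7p = 490, so p* = $70 and q* = 137.
With a per-unit subsidy paid to sellers, each receives p + 17.5 per unit sold, so supply becomes qs = 5(p + 17.5) − 213.
New equilibrium: buyers pay $57.5, sellers receive $75, q = 162. (Wedge: pb − ps = −17.5.)
Gain to buyers: $12.5; to sellers: $5. (They sum to $17.5.)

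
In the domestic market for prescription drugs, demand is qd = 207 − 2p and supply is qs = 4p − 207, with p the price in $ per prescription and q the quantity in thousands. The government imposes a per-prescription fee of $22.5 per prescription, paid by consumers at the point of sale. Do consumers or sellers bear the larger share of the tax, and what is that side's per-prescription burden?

Before the tax: set 207 − 2p = 4p − 207 → p* = $69, q* = 69.
With the tax collected from consumers, demand (in seller-price terms) shifts: qd = 207 − 2(p + 22.5).
New equilibrium: consumers pay $84, sellers receive $61.5, q = 39. (Wedge: pb − ps = 22.5.)
Per-prescription burden: consumers $15, sellers $7.5.
Consumers take the larger share because demand is less price-elastic here (demand slope 2 vs supply slope 4).

Consumers bear the larger share: $15 per prescription.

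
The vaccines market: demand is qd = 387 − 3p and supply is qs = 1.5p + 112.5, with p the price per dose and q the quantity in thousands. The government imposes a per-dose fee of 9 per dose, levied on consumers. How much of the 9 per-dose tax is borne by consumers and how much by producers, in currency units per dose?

Without the tax, 387 − 3p = 1.5p + 112.5 gives 4.5p = 274.5, so p* = 61 and q* = 204.
With the tax collected from consumers, demand (in seller-price terms) shifts: qd = 387 − 3(p + 9).
New equilibrium: consumers pay 64, producers receive 55, q = 195. (Wedge: pb − ps = 9.)
Burden on consumers: 3; on producers: 6. (They sum to 9.)

Consumers bear 3 per dose; producers bear 6 per dose.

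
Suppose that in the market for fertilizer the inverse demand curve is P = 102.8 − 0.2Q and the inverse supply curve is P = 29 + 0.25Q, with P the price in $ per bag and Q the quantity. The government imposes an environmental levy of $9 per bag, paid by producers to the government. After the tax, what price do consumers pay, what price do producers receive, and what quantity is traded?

Rewrite in direct form: Qd = 514 − 5P and Qs = 4P − 116.
Before the tax: set 514 − 5P = 4P − 116 → P* = $70, Q* = 164.
With the tax collected from producers, supply shifts: Qs = 4(P − 9) − 116.
Solving gives Q = 144 with consumers paying $74 and producers receiving $65 (the $9 wedge).

Consumers pay $74; producers receive $65; quantity = 144.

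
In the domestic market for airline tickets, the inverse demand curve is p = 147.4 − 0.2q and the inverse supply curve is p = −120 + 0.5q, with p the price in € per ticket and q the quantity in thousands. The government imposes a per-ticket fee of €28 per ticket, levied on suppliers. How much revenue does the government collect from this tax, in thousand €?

Tax revenue = €9576 thousand.

Inverting to q(p) form: qd = 737 − 5p; qs = 2p + 240.
Before the tax: set 737 − 5p = 2p + 240 → p* = €71, q* = 382.
With the tax collected from suppliers, supply shifts: qs = 2(p − 28) + 240.
Solving gives q = 342 with buyers paying €79 and suppliers receiving €51 (the €28 wedge).
Revenue = t · Q = 28 · 342 = €9576.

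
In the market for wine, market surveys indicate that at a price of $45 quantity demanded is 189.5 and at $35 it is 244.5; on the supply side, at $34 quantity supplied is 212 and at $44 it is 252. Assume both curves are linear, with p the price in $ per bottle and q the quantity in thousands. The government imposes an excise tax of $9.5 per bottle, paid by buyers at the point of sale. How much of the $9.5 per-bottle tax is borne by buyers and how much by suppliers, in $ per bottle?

Demand slope: (244.5 − 189.5)/(35 − 45) = -5.5, so qd = 437 − 5.5p.
Supply slope: (252 − 212)/(44 − 34) = 4, so qs = 4p + 76.
Before the tax: set 437 − 5.5p = 4p + 76 → p* = $38, q* = 228.
With the tax collected from buyers, demand (in seller-price terms) shifts: qd = 437 − 5.5(p + 9.5).
New equilibrium: buyers pay $42, suppliers receive $32.5, q = 206. (Wedge: pb − ps = 9.5.)
Burden on buyers: $4; on suppliers: $5.5. (They sum to $9.5.)

Buyers bear $4 per bottle; suppliers bear $5.5 per bottle.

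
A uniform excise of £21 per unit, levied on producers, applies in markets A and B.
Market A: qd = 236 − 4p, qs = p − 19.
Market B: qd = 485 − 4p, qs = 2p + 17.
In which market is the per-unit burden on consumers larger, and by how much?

Market B, by £2.8.

Market A: pre-tax p* = £51, q* = 32; post-tax q = 15.2; per-unit burden on consumers = £4.2.
Market B: pre-tax p* = £78, q* = 173; post-tax q = 145; per-unit burden on consumers = £7.
Difference: £4.2 vs £7 → market B is larger by £2.8.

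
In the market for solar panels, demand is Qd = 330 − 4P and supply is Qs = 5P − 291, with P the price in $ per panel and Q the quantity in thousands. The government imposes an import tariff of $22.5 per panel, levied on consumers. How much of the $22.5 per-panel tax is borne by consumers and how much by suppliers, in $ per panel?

Without the tax, 330 − 4P = 5P − 291 gives 9P = 621, so P* = $69 and Q* = 54.
With the tax collected from consumers, demand (in seller-price terms) shifts: Qd = 330 − 4(P + 22.5).
New equilibrium: consumers pay $81.5, suppliers receive $59, Q = 4. (Wedge: Pb − Ps = 22.5.)
Burden on consumers: $12.5; on suppliers: $10. (They sum to $22.5.)
The less price-elastic side of the market bears the larger share of a per-unit tax.

Consumers bear $12.5 per panel; suppliers bear $10 per panel.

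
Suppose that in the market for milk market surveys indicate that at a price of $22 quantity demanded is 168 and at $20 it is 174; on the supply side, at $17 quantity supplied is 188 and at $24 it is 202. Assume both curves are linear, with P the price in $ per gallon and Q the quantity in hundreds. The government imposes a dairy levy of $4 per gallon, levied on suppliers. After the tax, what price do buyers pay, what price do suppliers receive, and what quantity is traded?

Buyers pay $17.6; suppliers receive $13.6; quantity = 181.2.

Demand slope: (174 − 168)/(20 − 22) = -3, so Qd = 234 − 3P.
Supply slope: (202 − 188)/(24 − 17) = 2, so Qs = 2P + 154.
Before the tax: set 234 − 3P = 2P + 154 → P* = $16, Q* = 186.
With the tax collected from suppliers, supply shifts: Qs = 2(P − 4) + 154.
Solving gives Q = 181.2 with buyers paying $17.6 and suppliers receiving $13.6 (the $4 wedge).
The less price-elastic side of the market bears the larger share of a per-unit tax.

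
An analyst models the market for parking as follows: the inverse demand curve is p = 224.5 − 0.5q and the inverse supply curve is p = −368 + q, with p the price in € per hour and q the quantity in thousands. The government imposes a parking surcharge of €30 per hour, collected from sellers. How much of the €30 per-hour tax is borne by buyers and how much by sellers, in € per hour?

Buyers bear €10 per hour; sellers bear €20 per hour.

Rewrite in direct form: qd = 449 − 2p and qs = p + 368.
Without the tax, 449 − 2p = p + 368 gives 3p = 81, so p* = €27 and q* = 395.
With the tax collected from sellers, supply shifts: qs = (p − 30) + 368.
Solving gives q = 375 with buyers paying €37 and sellers receiving €7 (the €30 wedge).
Burden on buyers: €10; on sellers: €20. (They sum to €30.)
The less price-elastic side of the market bears the larger share of a per-unit tax.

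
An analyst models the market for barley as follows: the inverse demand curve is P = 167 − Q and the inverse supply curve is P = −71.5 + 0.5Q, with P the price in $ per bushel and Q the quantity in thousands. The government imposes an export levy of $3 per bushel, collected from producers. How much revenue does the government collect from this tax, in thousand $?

Tax revenue = $471 thousand.

Inverting to Q(P) form: Qd = 167 − P; Qs = 2P + 143.
Before the tax: set 167 − P = 2P + 143 → P* = $8, Q* = 159.
With the tax collected from producers, supply shifts: Qs = 2(P − 3) + 143.
Solving gives Q = 157 with consumers paying $10 and producers receiving $7 (the $3 wedge).
Revenue = t · Q = 3 · 157 = $471.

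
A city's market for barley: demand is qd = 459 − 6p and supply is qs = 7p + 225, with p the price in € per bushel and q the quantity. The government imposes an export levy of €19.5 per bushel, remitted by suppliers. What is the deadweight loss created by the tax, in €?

Deadweight loss = €614.25.

Before the tax: set 459 − 6p = 7p + 225 → p* = €18, q* = 351.
With the tax collected from suppliers, supply shifts: qs = 7(p − 19.5) + 225.
New equilibrium: consumers pay €28.5, suppliers receive €9, q = 288. (Wedge: pb − ps = 19.5.)
Quantity falls by |ΔQ| = |351 − 288| = 63.
DWL = ½ · t · |ΔQ| = ½ · 19.5 · 63 = €614.25.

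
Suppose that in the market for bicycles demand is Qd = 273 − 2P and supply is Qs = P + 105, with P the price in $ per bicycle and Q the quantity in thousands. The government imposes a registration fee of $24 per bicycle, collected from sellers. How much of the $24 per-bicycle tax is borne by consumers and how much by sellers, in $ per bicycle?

Consumers bear $8 per bicycle; sellers bear $16 per bicycle.

Before the tax: set 273 − 2P = P + 105 → P* = $56, Q* = 161.
With the tax collected from sellers, supply shifts: Qs = (P − 24) + 105.
New equilibrium: consumers pay $64, sellers receive $40, Q = 145. (Wedge: Pb − Ps = 24.)
Burden on consumers: $8; on sellers: $16. (They sum to $24.)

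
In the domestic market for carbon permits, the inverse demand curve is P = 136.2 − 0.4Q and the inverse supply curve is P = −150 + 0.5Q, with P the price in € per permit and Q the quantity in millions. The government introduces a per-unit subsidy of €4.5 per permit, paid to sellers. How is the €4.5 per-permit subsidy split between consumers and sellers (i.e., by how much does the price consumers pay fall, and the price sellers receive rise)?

Rewrite in direct form: Qd = 340.5 − 2.5P and Qs = 2P + 300.
Before the subsidy: set 340.5 − 2.5P = 2P + 300 → P* = €9, Q* = 318.
With a per-unit subsidy paid to sellers, each receives P + 4.5 per unit sold, so supply becomes Qs = 2(P + 4.5) + 300.
Solving gives Q = 323 with consumers paying €7 and sellers receiving €11.5 (the €4.5 wedge).
Gain to consumers: €2; to sellers: €2.5. (They sum to €4.5.)

Consumers gain €2 per permit; sellers gain €2.5 per permit.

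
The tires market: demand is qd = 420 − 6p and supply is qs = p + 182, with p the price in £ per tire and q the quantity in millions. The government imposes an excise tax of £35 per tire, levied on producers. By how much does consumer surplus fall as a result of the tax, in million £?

Consumer surplus falls by £1005 million.

Before the tax: set 420 − 6p = p + 182 → p* = £34, q* = 216.
With the tax collected from producers, supply shifts: qs = (p − 35) + 182.
New equilibrium: consumers pay £39, producers receive £4, q = 186. (Wedge: pb − ps = 35.)
ΔCS is the trapezoid between Q = 186 and Q = 216 of height £5: ½ · (216 + 186) · 5 = £1005.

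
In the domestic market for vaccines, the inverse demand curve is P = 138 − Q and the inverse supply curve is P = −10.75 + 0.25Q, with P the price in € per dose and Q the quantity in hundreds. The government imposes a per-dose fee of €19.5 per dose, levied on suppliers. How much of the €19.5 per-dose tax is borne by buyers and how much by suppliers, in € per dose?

Inverting to Q(P) form: Qd = 138 − P; Qs = 4P + 43.
Without the tax, 138 − P = 4P + 43 gives 5P = 95, so P* = €19 and Q* = 119.
With the tax collected from suppliers, supply shifts: Qs = 4(P − 19.5) + 43.
New equilibrium: buyers pay €34.6, suppliers receive €15.1, Q = 103.4. (Wedge: Pb − Ps = 19.5.)
Burden on buyers: €15.6; on suppliers: €3.9. (They sum to €19.5.)

Buyers bear €15.6 per dose; suppliers bear €3.9 per dose.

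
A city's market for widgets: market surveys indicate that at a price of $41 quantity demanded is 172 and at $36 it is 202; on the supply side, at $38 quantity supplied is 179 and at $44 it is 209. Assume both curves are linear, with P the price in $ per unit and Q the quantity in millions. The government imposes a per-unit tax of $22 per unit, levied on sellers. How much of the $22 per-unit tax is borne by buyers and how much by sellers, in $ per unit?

Buyers bear $10 per unit; sellers bear $12 per unit.

Demand slope: (202 − 172)/(36 − 41) = -6, so Qd = 418 − 6P.
Supply slope: (209 − 179)/(44 − 38) = 5, so Qs = 5P − 11.
Before the tax: set 418 − 6P = 5P − 11 → P* = $39, Q* = 184.
With the tax collected from sellers, supply shifts: Qs = 5(P − 22) − 11.
Solving gives Q = 124 with buyers paying $49 and sellers receiving $27 (the $22 wedge).
Burden on buyers: $10; on sellers: $12. (They sum to $22.)
The less price-elastic side of the market bears the larger share of a per-unit tax.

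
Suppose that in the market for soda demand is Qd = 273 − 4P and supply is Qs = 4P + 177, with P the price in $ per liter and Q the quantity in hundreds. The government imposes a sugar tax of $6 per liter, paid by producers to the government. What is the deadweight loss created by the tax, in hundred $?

Before the tax: set 273 − 4P = 4P + 177 → P* = $12, Q* = 225.
With the tax collected from producers, supply shifts: Qs = 4(P − 6) + 177.
Solving gives Q = 213 with buyers paying $15 and producers receiving $9 (the $6 wedge).
Quantity falls by |ΔQ| = |225 − 213| = 12.
DWL = ½ · t · |ΔQ| = ½ · 6 · 12 = $36.

Deadweight loss = $36 hundred.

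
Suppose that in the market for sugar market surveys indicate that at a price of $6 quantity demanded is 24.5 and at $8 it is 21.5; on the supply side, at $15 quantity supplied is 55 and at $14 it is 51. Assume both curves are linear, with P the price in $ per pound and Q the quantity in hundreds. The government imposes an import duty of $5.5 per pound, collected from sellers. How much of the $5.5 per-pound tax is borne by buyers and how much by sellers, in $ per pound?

Buyers bear $4 per pound; sellers bear $1.5 per pound.

Demand slope: (21.5 − 24.5)/(8 − 6) = -1.5, so Qd = 33.5 − 1.5P.
Supply slope: (51 − 55)/(14 − 15) = 4, so Qs = 4P − 5.
Without the tax, 33.5 − 1.5P = 4P − 5 gives 5.5P = 38.5, so P* = $7 and Q* = 23.
With the tax collected from sellers, supply shifts: Qs = 4(P − 5.5) − 5.
Solving gives Q = 17 with buyers paying $11 and sellers receiving $5.5 (the $5.5 wedge).
Burden on buyers: $4; on sellers: $1.5. (They sum to $5.5.)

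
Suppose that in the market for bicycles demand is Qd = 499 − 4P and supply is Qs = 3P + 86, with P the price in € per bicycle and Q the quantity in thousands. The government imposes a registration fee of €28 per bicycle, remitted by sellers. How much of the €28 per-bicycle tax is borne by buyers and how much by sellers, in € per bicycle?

Buyers bear €12 per bicycle; sellers bear €16 per bicycle.

Without the tax, 499 − 4P = 3P + 86 gives 7P = 413, so P* = €59 and Q* = 263.
With the tax collected from sellers, supply shifts: Qs = 3(P − 28) + 86.
New equilibrium: buyers pay €71, sellers receive €43, Q = 215. (Wedge: Pb − Ps = 28.)
Burden on buyers: €12; on sellers: €16. (They sum to €28.)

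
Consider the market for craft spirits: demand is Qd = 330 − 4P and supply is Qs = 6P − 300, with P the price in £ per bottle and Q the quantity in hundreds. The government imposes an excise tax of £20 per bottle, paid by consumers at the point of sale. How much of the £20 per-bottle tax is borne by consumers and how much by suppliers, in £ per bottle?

Before the tax: set 330 − 4P = 6P − 300 → P* = £63, Q* = 78.
With the tax collected from consumers, demand (in seller-price terms) shifts: Qd = 330 − 4(P + 20).
New equilibrium: consumers pay £75, suppliers receive £55, Q = 30. (Wedge: Pb − Ps = 20.)
Burden on consumers: £12; on suppliers: £8. (They sum to £20.)

Consumers bear £12 per bottle; suppliers bear £8 per bottle.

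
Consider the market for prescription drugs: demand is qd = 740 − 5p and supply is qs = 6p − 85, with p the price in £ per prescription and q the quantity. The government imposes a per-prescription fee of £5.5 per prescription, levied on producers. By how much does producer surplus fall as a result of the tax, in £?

Producer surplus falls by £893.75.

Before the tax: set 740 − 5p = 6p − 85 → p* = £75, q* = 365.
With the tax collected from producers, supply shifts: qs = 6(p − 5.5) − 85.
New equilibrium: buyers pay £78, producers receive £72.5, q = 350. (Wedge: pb − ps = 5.5.)
ΔPS is the trapezoid between Q = 350 and Q = 365 of height £2.5: ½ · (365 + 350) · 2.5 = £893.75.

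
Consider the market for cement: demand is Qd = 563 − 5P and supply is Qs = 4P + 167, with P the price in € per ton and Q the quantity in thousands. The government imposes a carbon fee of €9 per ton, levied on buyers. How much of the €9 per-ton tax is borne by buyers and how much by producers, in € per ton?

Without the tax, 563 − 5P = 4P + 167 gives 9P = 396, so P* = €44 and Q* = 343.
With the tax collected from buyers, demand (in seller-price terms) shifts: Qd = 563 − 5(P + 9).
Solving gives Q = 323 with buyers paying €48 and producers receiving €39 (the €9 wedge).
Burden on buyers: €4; on producers: €5. (They sum to €9.)
The less price-elastic side of the market bears the larger share of a per-unit tax.

Buyers bear €4 per ton; producers bear €5 per ton.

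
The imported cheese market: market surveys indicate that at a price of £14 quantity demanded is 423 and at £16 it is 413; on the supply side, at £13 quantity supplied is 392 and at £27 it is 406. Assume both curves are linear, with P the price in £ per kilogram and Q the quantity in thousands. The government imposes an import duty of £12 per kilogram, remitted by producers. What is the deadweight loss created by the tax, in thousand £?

Deadweight loss = £60 thousand.

Demand slope: (413 − 423)/(16 − 14) = -5, so Qd = 493 − 5P.
Supply slope: (406 − 392)/(27 − 13) = 1, so Qs = P + 379.
Before the tax: set 493 − 5P = P + 379 → P* = £19, Q* = 398.
With the tax collected from producers, supply shifts: Qs = (P − 12) + 379.
Solving gives Q = 388 with buyers paying £21 and producers receiving £9 (the £12 wedge).
Quantity falls by |ΔQ| = |398 − 388| = 10.
DWL = ½ · t · |ΔQ| = ½ · 12 · 10 = £60.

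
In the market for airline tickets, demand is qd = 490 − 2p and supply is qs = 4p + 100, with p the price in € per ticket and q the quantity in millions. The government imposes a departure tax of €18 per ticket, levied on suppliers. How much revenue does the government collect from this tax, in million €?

Tax revenue = €6048 million.

Before the tax: set 490 − 2p = 4p + 100 → p* = €65, q* = 360.
With the tax collected from suppliers, supply shifts: qs = 4(p − 18) + 100.
Solving gives q = 336 with buyers paying €77 and suppliers receiving €59 (the €18 wedge).
Revenue = t · Q = 18 · 336 = €6048.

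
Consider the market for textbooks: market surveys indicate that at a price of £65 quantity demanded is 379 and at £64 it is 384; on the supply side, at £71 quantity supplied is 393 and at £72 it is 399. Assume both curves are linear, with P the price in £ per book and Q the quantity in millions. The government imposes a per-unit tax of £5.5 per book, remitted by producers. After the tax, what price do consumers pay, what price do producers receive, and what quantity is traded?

Demand slope: (384 − 379)/(64 − 65) = -5, so Qd = 704 − 5P.
Supply slope: (399 − 393)/(72 − 71) = 6, so Qs = 6P − 33.
Without the tax, 704 − 5P = 6P − 33 gives 11P = 737, so P* = £67 and Q* = 369.
With the tax collected from producers, supply shifts: Qs = 6(P − 5.5) − 33.
Solving gives Q = 354 with consumers paying £70 and producers receiving £64.5 (the £5.5 wedge).
The less price-elastic side of the market bears the larger share of a per-unit tax.

Consumers pay £70; producers receive £64.5; quantity = 354.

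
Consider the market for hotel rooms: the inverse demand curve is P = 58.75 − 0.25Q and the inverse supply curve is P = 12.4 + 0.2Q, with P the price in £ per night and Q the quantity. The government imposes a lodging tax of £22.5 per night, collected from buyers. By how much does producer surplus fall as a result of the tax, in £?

Producer surplus falls by £780.

Rewrite in direct form: Qd = 235 − 4P and Qs = 5P − 62.
Before the tax: set 235 − 4P = 5P − 62 → P* = £33, Q* = 103.
With the tax collected from buyers, demand (in seller-price terms) shifts: Qd = 235 − 4(P + 22.5).
New equilibrium: buyers pay £45.5, sellers receive £23, Q = 53. (Wedge: Pb − Ps = 22.5.)
ΔPS is the trapezoid between Q = 53 and Q = 103 of height £10: ½ · (103 + 53) · 10 = £780.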